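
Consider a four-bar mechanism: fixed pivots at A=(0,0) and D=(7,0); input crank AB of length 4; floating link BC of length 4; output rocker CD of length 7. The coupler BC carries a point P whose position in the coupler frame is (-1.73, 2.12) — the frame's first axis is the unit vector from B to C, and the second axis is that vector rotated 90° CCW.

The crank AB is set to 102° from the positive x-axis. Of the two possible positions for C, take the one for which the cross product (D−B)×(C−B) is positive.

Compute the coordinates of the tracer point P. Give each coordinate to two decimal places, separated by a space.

A=(0,0), D=(7.00,0)
B = A + 4.00·(cos102°, sin102°) = (-0.8316, 3.9126)
|BD| = 8.7546
circle(B,4.00) ∩ circle(D,7.00): a=2.4926, h=3.1284
  candidates: C₊=(2.7963,5.5972) cross=27.388; C₋=(-0.0000,-0.0000) cross=-27.388
  mode + wants cross > 0 → take C=(2.7963,5.5972) (cross=27.388)
ex = (C−B)/|BC| = (0.9070,0.4212); ey = (-0.4212,0.9070)
P = B + -1.73·ex + 2.12·ey = (-3.2936,5.1068)

-3.29 5.11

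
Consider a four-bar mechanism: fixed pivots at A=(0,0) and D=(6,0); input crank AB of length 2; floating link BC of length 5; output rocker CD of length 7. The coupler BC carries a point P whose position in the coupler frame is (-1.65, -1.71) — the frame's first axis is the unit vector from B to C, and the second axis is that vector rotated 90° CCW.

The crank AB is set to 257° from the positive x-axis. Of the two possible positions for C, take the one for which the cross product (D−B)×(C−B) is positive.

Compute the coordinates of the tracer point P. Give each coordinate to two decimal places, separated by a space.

A=(0,0), D=(6.00,0)
B = A + 2.00·(cos257°, sin257°) = (-0.4499, -1.9487)
|BD| = 6.7379
circle(B,5.00) ∩ circle(D,7.00): a=1.5880, h=4.7411
  candidates: C₊=(-0.3011,3.0490) cross=31.945; C₋=(2.4414,-6.0280) cross=-31.945
  mode + wants cross > 0 → take C=(-0.3011,3.0490) (cross=31.945)
ex = (C−B)/|BC| = (0.0298,0.9996); ey = (-0.9996,0.0298)
P = B + -1.65·ex + -1.71·ey = (1.2102,-3.6489)

1.21 -3.65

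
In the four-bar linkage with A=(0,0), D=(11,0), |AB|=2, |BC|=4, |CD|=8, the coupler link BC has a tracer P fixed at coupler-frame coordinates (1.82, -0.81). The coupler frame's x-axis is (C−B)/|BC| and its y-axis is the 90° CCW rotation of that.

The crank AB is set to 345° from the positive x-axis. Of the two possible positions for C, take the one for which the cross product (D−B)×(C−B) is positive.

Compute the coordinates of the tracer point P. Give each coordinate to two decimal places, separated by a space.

3.44 0.79

A=(0,0), D=(11.00,0)
B = A + 2.00·(cos345°, sin345°) = (1.9319, -0.5176)
|BD| = 9.0829
circle(B,4.00) ∩ circle(D,8.00): a=1.8991, h=3.5204
  candidates: C₊=(3.6273,3.1053) cross=31.976; C₋=(4.0285,-3.9241) cross=-31.976
  mode + wants cross > 0 → take C=(3.6273,3.1053) (cross=31.976)
ex = (C−B)/|BC| = (0.4239,0.9057); ey = (-0.9057,0.4239)
P = B + 1.82·ex + -0.81·ey = (3.4369,0.7875)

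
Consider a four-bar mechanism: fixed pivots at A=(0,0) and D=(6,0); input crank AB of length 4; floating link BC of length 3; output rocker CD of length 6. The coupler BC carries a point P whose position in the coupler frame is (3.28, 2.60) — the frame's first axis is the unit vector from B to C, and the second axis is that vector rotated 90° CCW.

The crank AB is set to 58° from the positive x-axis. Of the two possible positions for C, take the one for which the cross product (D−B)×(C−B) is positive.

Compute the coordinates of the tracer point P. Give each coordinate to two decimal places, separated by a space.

A=(0,0), D=(6.00,0)
B = A + 4.00·(cos58°, sin58°) = (2.1197, 3.3922)
|BD| = 5.1540
circle(B,3.00) ∩ circle(D,6.00): a=-0.0423, h=2.9997
  candidates: C₊=(4.0621,5.6784) cross=15.461; C₋=(0.1135,1.1616) cross=-15.461
  mode + wants cross > 0 → take C=(4.0621,5.6784) (cross=15.461)
ex = (C−B)/|BC| = (0.6475,0.7621); ey = (-0.7621,0.6475)
P = B + 3.28·ex + 2.60·ey = (2.2620,7.5753)

2.26 7.58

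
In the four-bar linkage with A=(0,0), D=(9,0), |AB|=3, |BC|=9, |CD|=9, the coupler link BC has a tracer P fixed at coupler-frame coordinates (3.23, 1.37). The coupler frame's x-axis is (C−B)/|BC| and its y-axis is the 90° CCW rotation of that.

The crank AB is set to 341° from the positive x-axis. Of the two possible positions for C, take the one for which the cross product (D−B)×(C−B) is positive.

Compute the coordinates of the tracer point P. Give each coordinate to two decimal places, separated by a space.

A=(0,0), D=(9.00,0)
B = A + 3.00·(cos341°, sin341°) = (2.8366, -0.9767)
|BD| = 6.2404
circle(B,9.00) ∩ circle(D,9.00): a=3.1202, h=8.4418
  candidates: C₊=(4.5970,7.8494) cross=52.680; C₋=(7.2395,-8.8261) cross=-52.680
  mode + wants cross > 0 → take C=(4.5970,7.8494) (cross=52.680)
ex = (C−B)/|BC| = (0.1956,0.9807); ey = (-0.9807,0.1956)
P = B + 3.23·ex + 1.37·ey = (2.1248,2.4589)

2.12 2.46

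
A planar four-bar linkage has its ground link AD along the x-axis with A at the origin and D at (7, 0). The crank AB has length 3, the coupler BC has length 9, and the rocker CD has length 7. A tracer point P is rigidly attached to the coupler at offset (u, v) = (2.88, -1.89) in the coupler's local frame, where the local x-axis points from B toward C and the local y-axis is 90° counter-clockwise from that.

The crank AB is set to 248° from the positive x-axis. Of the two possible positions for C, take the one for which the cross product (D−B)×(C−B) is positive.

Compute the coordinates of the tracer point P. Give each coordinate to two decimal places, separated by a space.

1.78 -0.93

A=(0,0), D=(7.00,0)
B = A + 3.00·(cos248°, sin248°) = (-1.1238, -2.7816)
|BD| = 8.5868
circle(B,9.00) ∩ circle(D,7.00): a=6.1567, h=6.5647
  candidates: C₊=(2.5744,5.4235) cross=56.369; C₋=(6.8274,-6.9979) cross=-56.369
  mode + wants cross > 0 → take C=(2.5744,5.4235) (cross=56.369)
ex = (C−B)/|BC| = (0.4109,0.9117); ey = (-0.9117,0.4109)
P = B + 2.88·ex + -1.89·ey = (1.7827,-0.9326)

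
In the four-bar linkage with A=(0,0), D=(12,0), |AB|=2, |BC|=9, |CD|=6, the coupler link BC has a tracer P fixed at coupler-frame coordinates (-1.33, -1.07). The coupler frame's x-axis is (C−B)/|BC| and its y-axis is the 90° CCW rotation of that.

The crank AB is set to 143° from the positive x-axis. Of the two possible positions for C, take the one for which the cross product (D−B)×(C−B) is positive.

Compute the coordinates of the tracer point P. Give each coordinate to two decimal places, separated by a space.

-2.61 -0.17

A=(0,0), D=(12.00,0)
B = A + 2.00·(cos143°, sin143°) = (-1.5973, 1.2036)
|BD| = 13.6504
circle(B,9.00) ∩ circle(D,6.00): a=8.4735, h=3.0331
  candidates: C₊=(7.1107,3.4777) cross=41.403; C₋=(6.5758,-2.5648) cross=-41.403
  mode + wants cross > 0 → take C=(7.1107,3.4777) (cross=41.403)
ex = (C−B)/|BC| = (0.9676,0.2527); ey = (-0.2527,0.9676)
P = B + -1.33·ex + -1.07·ey = (-2.6137,-0.1677)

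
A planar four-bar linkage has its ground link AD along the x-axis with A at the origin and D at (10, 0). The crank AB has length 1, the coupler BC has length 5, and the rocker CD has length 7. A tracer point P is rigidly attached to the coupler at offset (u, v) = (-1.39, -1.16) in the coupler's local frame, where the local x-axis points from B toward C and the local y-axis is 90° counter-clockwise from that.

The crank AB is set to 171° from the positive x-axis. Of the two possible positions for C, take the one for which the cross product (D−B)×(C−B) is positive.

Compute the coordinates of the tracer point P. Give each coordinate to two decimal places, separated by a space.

A=(0,0), D=(10.00,0)
B = A + 1.00·(cos171°, sin171°) = (-0.9877, 0.1564)
|BD| = 10.9888
circle(B,5.00) ∩ circle(D,7.00): a=4.4024, h=2.3705
  candidates: C₊=(3.4480,2.4640) cross=26.048; C₋=(3.3805,-2.2765) cross=-26.048
  mode + wants cross > 0 → take C=(3.4480,2.4640) (cross=26.048)
ex = (C−B)/|BC| = (0.8871,0.4615); ey = (-0.4615,0.8871)
P = B + -1.39·ex + -1.16·ey = (-1.6855,-1.5141)

-1.69 -1.51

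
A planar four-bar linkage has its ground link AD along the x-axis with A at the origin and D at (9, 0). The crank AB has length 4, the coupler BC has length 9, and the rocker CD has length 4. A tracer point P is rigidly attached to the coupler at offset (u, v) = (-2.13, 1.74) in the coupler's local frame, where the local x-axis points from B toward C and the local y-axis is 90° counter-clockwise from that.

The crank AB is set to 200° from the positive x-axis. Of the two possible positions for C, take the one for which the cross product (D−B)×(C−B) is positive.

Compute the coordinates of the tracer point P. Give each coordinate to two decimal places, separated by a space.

A=(0,0), D=(9.00,0)
B = A + 4.00·(cos200°, sin200°) = (-3.7588, -1.3681)
|BD| = 12.8319
circle(B,9.00) ∩ circle(D,4.00): a=8.9487, h=0.9595
  candidates: C₊=(5.0366,0.5401) cross=12.313; C₋=(5.2412,-1.3681) cross=-12.313
  mode + wants cross > 0 → take C=(5.0366,0.5401) (cross=12.313)
ex = (C−B)/|BC| = (0.9773,0.2120); ey = (-0.2120,0.9773)
P = B + -2.13·ex + 1.74·ey = (-6.2093,-0.1192)

-6.21 -0.12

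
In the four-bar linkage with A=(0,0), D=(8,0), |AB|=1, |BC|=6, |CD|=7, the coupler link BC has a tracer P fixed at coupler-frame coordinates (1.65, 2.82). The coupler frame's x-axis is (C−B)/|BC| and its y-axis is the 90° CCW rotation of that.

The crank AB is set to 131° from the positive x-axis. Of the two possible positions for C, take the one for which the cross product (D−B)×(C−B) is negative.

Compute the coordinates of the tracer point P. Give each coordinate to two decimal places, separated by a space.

A=(0,0), D=(8.00,0)
B = A + 1.00·(cos131°, sin131°) = (-0.6561, 0.7547)
|BD| = 8.6889
circle(B,6.00) ∩ circle(D,7.00): a=3.5964, h=4.8027
  candidates: C₊=(3.3439,5.2269) cross=41.730; C₋=(2.5096,-4.3422) cross=-41.730
  mode - wants cross < 0 → take C=(2.5096,-4.3422) (cross=-41.730)
ex = (C−B)/|BC| = (0.5276,-0.8495); ey = (0.8495,0.5276)
P = B + 1.65·ex + 2.82·ey = (2.6101,0.8409)

2.61 0.84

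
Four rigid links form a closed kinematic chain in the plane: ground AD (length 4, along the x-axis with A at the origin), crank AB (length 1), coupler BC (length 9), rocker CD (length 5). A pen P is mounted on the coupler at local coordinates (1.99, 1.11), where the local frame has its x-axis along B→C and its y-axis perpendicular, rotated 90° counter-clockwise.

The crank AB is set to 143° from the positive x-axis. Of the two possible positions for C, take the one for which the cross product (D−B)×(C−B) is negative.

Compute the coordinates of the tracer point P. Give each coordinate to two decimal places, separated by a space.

A=(0,0), D=(4.00,0)
B = A + 1.00·(cos143°, sin143°) = (-0.7986, 0.6018)
|BD| = 4.8362
circle(B,9.00) ∩ circle(D,5.00): a=8.2078, h=3.6923
  candidates: C₊=(7.8048,3.2440) cross=17.857; C₋=(6.8859,-4.0831) cross=-17.857
  mode - wants cross < 0 → take C=(6.8859,-4.0831) (cross=-17.857)
ex = (C−B)/|BC| = (0.8538,-0.5205); ey = (0.5205,0.8538)
P = B + 1.99·ex + 1.11·ey = (1.4783,0.5137)

1.48 0.51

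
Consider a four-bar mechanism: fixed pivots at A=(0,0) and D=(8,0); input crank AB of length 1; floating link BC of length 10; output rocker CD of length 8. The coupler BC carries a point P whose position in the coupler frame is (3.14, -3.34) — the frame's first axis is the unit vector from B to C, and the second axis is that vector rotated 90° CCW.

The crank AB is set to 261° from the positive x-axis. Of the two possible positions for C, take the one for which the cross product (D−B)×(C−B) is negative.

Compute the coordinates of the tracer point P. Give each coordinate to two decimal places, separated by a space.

A=(0,0), D=(8.00,0)
B = A + 1.00·(cos261°, sin261°) = (-0.1564, -0.9877)
|BD| = 8.2160
circle(B,10.00) ∩ circle(D,8.00): a=6.2989, h=7.7669
  candidates: C₊=(5.1630,7.4801) cross=63.813; C₋=(7.0304,-7.9410) cross=-63.813
  mode - wants cross < 0 → take C=(7.0304,-7.9410) (cross=-63.813)
ex = (C−B)/|BC| = (0.7187,-0.6953); ey = (0.6953,0.7187)
P = B + 3.14·ex + -3.34·ey = (-0.2222,-5.5715)

-0.22 -5.57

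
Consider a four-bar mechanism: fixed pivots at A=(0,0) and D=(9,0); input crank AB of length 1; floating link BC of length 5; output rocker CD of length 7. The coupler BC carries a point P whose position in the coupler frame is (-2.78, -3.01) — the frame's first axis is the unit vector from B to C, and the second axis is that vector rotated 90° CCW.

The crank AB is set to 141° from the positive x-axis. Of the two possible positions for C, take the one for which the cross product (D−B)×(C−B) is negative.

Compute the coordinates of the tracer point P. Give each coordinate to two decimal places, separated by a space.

A=(0,0), D=(9.00,0)
B = A + 1.00·(cos141°, sin141°) = (-0.7771, 0.6293)
|BD| = 9.7974
circle(B,5.00) ∩ circle(D,7.00): a=3.6739, h=3.3916
  candidates: C₊=(3.1070,3.7779) cross=33.228; C₋=(2.6713,-2.9912) cross=-33.228
  mode - wants cross < 0 → take C=(2.6713,-2.9912) (cross=-33.228)
ex = (C−B)/|BC| = (0.6897,-0.7241); ey = (0.7241,0.6897)
P = B + -2.78·ex + -3.01·ey = (-4.8740,0.5664)

-4.87 0.57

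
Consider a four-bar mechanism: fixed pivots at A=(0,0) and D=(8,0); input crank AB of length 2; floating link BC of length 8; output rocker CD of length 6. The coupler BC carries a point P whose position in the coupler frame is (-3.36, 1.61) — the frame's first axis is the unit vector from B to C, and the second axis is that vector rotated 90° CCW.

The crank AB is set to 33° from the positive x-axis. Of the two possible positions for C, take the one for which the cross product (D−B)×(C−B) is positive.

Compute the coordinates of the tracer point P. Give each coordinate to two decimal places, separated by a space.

-1.96 0.30

A=(0,0), D=(8.00,0)
B = A + 2.00·(cos33°, sin33°) = (1.6773, 1.0893)
|BD| = 6.4158
circle(B,8.00) ∩ circle(D,6.00): a=5.3900, h=5.9117
  candidates: C₊=(7.9928,6.0000) cross=37.928; C₋=(5.9854,-5.6517) cross=-37.928
  mode + wants cross > 0 → take C=(7.9928,6.0000) (cross=37.928)
ex = (C−B)/|BC| = (0.7894,0.6138); ey = (-0.6138,0.7894)
P = B + -3.36·ex + 1.61·ey = (-1.9634,0.2978)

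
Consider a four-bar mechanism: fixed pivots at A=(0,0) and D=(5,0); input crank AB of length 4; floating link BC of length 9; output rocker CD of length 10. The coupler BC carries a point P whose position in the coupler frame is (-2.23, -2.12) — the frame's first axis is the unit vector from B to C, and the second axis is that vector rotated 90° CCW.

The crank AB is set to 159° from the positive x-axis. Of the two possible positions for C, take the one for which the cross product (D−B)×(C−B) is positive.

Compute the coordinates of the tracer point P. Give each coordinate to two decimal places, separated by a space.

A=(0,0), D=(5.00,0)
B = A + 4.00·(cos159°, sin159°) = (-3.7343, 1.4335)
|BD| = 8.8512
circle(B,9.00) ∩ circle(D,10.00): a=3.3523, h=8.3524
  candidates: C₊=(0.9264,9.1327) cross=73.928; C₋=(-1.7790,-7.3516) cross=-73.928
  mode + wants cross > 0 → take C=(0.9264,9.1327) (cross=73.928)
ex = (C−B)/|BC| = (0.5179,0.8555); ey = (-0.8555,0.5179)
P = B + -2.23·ex + -2.12·ey = (-3.0756,-1.5721)

-3.08 -1.57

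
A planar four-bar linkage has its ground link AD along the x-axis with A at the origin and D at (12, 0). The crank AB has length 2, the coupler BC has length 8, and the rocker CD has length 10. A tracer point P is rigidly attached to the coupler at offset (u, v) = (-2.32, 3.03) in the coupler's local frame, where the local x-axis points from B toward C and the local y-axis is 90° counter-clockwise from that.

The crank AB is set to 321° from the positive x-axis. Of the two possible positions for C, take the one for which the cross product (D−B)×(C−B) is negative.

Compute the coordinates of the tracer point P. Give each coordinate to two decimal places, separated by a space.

A=(0,0), D=(12.00,0)
B = A + 2.00·(cos321°, sin321°) = (1.5543, -1.2586)
|BD| = 10.5213
circle(B,8.00) ∩ circle(D,10.00): a=3.5498, h=7.1693
  candidates: C₊=(4.2210,6.2838) cross=75.430; C₋=(5.9363,-7.9518) cross=-75.430
  mode - wants cross < 0 → take C=(5.9363,-7.9518) (cross=-75.430)
ex = (C−B)/|BC| = (0.5477,-0.8366); ey = (0.8366,0.5477)
P = B + -2.32·ex + 3.03·ey = (2.8186,2.3420)

2.82 2.34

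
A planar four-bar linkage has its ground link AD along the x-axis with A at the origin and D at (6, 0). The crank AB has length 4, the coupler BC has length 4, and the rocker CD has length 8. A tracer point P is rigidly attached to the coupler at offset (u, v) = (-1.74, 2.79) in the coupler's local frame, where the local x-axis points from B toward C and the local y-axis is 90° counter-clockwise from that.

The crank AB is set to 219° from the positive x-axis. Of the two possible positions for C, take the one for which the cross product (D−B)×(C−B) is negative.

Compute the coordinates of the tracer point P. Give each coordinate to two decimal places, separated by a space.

-2.57 0.73

A=(0,0), D=(6.00,0)
B = A + 4.00·(cos219°, sin219°) = (-3.1086, -2.5173)
|BD| = 9.4500
circle(B,4.00) ∩ circle(D,8.00): a=2.1853, h=3.3503
  candidates: C₊=(-1.8946,1.2941) cross=31.660; C₋=(-0.1098,-5.1644) cross=-31.660
  mode - wants cross < 0 → take C=(-0.1098,-5.1644) (cross=-31.660)
ex = (C−B)/|BC| = (0.7497,-0.6618); ey = (0.6618,0.7497)
P = B + -1.74·ex + 2.79·ey = (-2.5667,0.7259)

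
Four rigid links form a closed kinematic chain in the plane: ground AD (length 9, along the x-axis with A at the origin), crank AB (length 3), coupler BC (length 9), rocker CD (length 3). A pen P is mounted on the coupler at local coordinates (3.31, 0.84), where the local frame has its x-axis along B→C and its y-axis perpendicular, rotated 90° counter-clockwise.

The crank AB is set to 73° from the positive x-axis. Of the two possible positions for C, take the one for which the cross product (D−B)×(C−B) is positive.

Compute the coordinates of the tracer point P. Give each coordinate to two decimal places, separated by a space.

A=(0,0), D=(9.00,0)
B = A + 3.00·(cos73°, sin73°) = (0.8771, 2.8689)
|BD| = 8.6146
circle(B,9.00) ∩ circle(D,3.00): a=8.4863, h=2.9973
  candidates: C₊=(9.8771,2.8689) cross=25.820; C₋=(7.8808,-2.7834) cross=-25.820
  mode + wants cross > 0 → take C=(9.8771,2.8689) (cross=25.820)
ex = (C−B)/|BC| = (1.0000,-0.0000); ey = (0.0000,1.0000)
P = B + 3.31·ex + 0.84·ey = (4.1871,3.7089)

4.19 3.71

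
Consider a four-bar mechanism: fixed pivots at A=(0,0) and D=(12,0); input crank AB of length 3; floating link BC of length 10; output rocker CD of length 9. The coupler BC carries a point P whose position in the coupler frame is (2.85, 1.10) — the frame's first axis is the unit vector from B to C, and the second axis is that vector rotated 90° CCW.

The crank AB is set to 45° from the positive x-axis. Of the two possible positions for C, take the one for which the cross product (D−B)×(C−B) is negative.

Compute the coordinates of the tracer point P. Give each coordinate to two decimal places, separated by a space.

4.31 -0.01

A=(0,0), D=(12.00,0)
B = A + 3.00·(cos45°, sin45°) = (2.1213, 2.1213)
|BD| = 10.1039
circle(B,10.00) ∩ circle(D,9.00): a=5.9922, h=8.0059
  candidates: C₊=(9.6608,8.6907) cross=80.890; C₋=(6.2991,-6.9642) cross=-80.890
  mode - wants cross < 0 → take C=(6.2991,-6.9642) (cross=-80.890)
ex = (C−B)/|BC| = (0.4178,-0.9085); ey = (0.9085,0.4178)
P = B + 2.85·ex + 1.10·ey = (4.3114,-0.0085)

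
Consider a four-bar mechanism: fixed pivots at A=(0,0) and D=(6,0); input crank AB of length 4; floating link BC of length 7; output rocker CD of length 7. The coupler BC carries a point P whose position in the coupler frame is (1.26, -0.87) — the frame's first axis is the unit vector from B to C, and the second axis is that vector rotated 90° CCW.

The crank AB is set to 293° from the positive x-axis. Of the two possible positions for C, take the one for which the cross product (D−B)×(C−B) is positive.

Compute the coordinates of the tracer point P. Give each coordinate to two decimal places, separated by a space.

A=(0,0), D=(6.00,0)
B = A + 4.00·(cos293°, sin293°) = (1.5629, -3.6820)
|BD| = 5.7658
circle(B,7.00) ∩ circle(D,7.00): a=2.8829, h=6.3788
  candidates: C₊=(-0.2920,3.0677) cross=36.779; C₋=(7.8549,-6.7498) cross=-36.779
  mode + wants cross > 0 → take C=(-0.2920,3.0677) (cross=36.779)
ex = (C−B)/|BC| = (-0.2650,0.9643); ey = (-0.9643,-0.2650)
P = B + 1.26·ex + -0.87·ey = (2.0679,-2.2365)

2.07 -2.24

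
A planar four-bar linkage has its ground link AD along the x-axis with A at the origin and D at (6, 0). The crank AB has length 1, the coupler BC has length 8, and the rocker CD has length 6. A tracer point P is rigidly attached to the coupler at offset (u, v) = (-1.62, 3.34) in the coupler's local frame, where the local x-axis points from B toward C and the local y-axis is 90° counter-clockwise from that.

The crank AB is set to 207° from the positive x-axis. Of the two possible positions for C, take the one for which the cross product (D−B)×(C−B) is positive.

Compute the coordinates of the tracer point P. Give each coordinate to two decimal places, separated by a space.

-4.50 0.42

A=(0,0), D=(6.00,0)
B = A + 1.00·(cos207°, sin207°) = (-0.8910, -0.4540)
|BD| = 6.9059
circle(B,8.00) ∩ circle(D,6.00): a=5.4802, h=5.8281
  candidates: C₊=(4.1942,5.7218) cross=40.249; C₋=(4.9605,-5.9093) cross=-40.249
  mode + wants cross > 0 → take C=(4.1942,5.7218) (cross=40.249)
ex = (C−B)/|BC| = (0.6357,0.7720); ey = (-0.7720,0.6357)
P = B + -1.62·ex + 3.34·ey = (-4.4992,0.4185)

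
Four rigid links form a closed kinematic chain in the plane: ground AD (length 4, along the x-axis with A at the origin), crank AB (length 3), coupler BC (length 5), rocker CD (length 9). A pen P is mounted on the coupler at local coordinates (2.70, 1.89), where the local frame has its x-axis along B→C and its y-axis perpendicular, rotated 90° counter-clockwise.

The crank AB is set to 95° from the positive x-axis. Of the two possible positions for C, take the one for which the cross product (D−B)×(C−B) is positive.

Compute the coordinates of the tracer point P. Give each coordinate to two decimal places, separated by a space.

A=(0,0), D=(4.00,0)
B = A + 3.00·(cos95°, sin95°) = (-0.2615, 2.9886)
|BD| = 5.2050
circle(B,5.00) ∩ circle(D,9.00): a=-2.7770, h=4.1579
  candidates: C₊=(-0.1477,7.9873) cross=21.642; C₋=(-4.9225,1.1789) cross=-21.642
  mode + wants cross > 0 → take C=(-0.1477,7.9873) (cross=21.642)
ex = (C−B)/|BC| = (0.0228,0.9997); ey = (-0.9997,0.0228)
P = B + 2.70·ex + 1.89·ey = (-2.0895,5.7309)

-2.09 5.73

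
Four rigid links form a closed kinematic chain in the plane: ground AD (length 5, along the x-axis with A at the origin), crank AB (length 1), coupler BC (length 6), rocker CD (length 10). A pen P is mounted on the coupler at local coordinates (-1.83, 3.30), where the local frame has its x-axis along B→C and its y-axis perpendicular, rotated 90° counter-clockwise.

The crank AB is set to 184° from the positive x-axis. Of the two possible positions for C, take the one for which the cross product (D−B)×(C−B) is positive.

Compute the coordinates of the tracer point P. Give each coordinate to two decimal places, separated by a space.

A=(0,0), D=(5.00,0)
B = A + 1.00·(cos184°, sin184°) = (-0.9976, -0.0698)
|BD| = 5.9980
circle(B,6.00) ∩ circle(D,10.00): a=-2.3362, h=5.5265
  candidates: C₊=(-3.3978,5.4292) cross=33.148; C₋=(-3.2693,-5.6231) cross=-33.148
  mode + wants cross > 0 → take C=(-3.3978,5.4292) (cross=33.148)
ex = (C−B)/|BC| = (-0.4000,0.9165); ey = (-0.9165,-0.4000)
P = B + -1.83·ex + 3.30·ey = (-3.2899,-3.0671)

-3.29 -3.07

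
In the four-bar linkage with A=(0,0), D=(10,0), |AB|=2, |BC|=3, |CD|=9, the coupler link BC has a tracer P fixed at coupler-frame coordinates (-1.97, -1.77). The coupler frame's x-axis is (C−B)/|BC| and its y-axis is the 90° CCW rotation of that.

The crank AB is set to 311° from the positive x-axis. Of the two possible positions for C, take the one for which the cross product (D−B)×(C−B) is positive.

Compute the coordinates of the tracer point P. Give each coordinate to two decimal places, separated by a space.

3.20 -3.36

A=(0,0), D=(10.00,0)
B = A + 2.00·(cos311°, sin311°) = (1.3121, -1.5094)
|BD| = 8.8180
circle(B,3.00) ∩ circle(D,9.00): a=0.3265, h=2.9822
  candidates: C₊=(1.1233,1.4846) cross=26.297; C₋=(2.1442,-4.3917) cross=-26.297
  mode + wants cross > 0 → take C=(1.1233,1.4846) (cross=26.297)
ex = (C−B)/|BC| = (-0.0629,0.9980); ey = (-0.9980,-0.0629)
P = B + -1.97·ex + -1.77·ey = (3.2026,-3.3641)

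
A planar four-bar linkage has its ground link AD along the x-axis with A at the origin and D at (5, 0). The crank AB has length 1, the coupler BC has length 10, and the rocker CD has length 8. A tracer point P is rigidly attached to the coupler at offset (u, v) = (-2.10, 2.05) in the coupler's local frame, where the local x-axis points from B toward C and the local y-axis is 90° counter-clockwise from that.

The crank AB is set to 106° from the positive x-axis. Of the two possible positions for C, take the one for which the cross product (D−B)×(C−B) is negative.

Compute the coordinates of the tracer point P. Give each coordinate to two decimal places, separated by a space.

0.61 3.76

A=(0,0), D=(5.00,0)
B = A + 1.00·(cos106°, sin106°) = (-0.2756, 0.9613)
|BD| = 5.3625
circle(B,10.00) ∩ circle(D,8.00): a=6.0379, h=7.9714
  candidates: C₊=(7.0934,7.7213) cross=42.747; C₋=(4.2355,-7.9634) cross=-42.747
  mode - wants cross < 0 → take C=(4.2355,-7.9634) (cross=-42.747)
ex = (C−B)/|BC| = (0.4511,-0.8925); ey = (0.8925,0.4511)
P = B + -2.10·ex + 2.05·ey = (0.6066,3.7602)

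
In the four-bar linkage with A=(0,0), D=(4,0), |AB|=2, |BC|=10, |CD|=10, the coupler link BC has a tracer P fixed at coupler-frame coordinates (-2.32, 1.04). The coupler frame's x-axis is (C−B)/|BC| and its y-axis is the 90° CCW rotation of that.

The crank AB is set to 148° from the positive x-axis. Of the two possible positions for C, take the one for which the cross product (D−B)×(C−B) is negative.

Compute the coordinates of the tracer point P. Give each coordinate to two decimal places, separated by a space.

A=(0,0), D=(4.00,0)
B = A + 2.00·(cos148°, sin148°) = (-1.6961, 1.0598)
|BD| = 5.7939
circle(B,10.00) ∩ circle(D,10.00): a=2.8969, h=9.5712
  candidates: C₊=(2.9028,9.9396) cross=55.454; C₋=(-0.5989,-8.8798) cross=-55.454
  mode - wants cross < 0 → take C=(-0.5989,-8.8798) (cross=-55.454)
ex = (C−B)/|BC| = (0.1097,-0.9940); ey = (0.9940,0.1097)
P = B + -2.32·ex + 1.04·ey = (-0.9169,3.4799)

-0.92 3.48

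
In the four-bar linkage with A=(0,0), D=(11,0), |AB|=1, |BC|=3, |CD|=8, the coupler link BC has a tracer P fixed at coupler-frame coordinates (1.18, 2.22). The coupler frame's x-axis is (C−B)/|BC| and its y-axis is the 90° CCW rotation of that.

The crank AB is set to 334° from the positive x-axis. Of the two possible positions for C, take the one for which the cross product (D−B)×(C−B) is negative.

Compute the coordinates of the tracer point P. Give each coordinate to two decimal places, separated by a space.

A=(0,0), D=(11.00,0)
B = A + 1.00·(cos334°, sin334°) = (0.8988, -0.4384)
|BD| = 10.1107
circle(B,3.00) ∩ circle(D,8.00): a=2.3355, h=1.8830
  candidates: C₊=(3.1504,1.5441) cross=19.038; C₋=(3.3137,-2.2183) cross=-19.038
  mode - wants cross < 0 → take C=(3.3137,-2.2183) (cross=-19.038)
ex = (C−B)/|BC| = (0.8050,-0.5933); ey = (0.5933,0.8050)
P = B + 1.18·ex + 2.22·ey = (3.1658,0.6486)

3.17 0.65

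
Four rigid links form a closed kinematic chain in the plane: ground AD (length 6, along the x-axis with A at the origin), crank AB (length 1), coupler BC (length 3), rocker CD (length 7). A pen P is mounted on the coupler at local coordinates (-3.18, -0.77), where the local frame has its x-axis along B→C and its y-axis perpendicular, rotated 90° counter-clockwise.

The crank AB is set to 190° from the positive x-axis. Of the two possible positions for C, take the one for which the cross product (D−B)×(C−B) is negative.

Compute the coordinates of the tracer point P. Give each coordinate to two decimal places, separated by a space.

A=(0,0), D=(6.00,0)
B = A + 1.00·(cos190°, sin190°) = (-0.9848, -0.1736)
|BD| = 6.9870
circle(B,3.00) ∩ circle(D,7.00): a=0.6310, h=2.9329
  candidates: C₊=(-0.4269,2.7740) cross=20.492; C₋=(-0.2811,-3.0899) cross=-20.492
  mode - wants cross < 0 → take C=(-0.2811,-3.0899) (cross=-20.492)
ex = (C−B)/|BC| = (0.2346,-0.9721); ey = (0.9721,0.2346)
P = B + -3.18·ex + -0.77·ey = (-2.4793,2.7370)

-2.48 2.74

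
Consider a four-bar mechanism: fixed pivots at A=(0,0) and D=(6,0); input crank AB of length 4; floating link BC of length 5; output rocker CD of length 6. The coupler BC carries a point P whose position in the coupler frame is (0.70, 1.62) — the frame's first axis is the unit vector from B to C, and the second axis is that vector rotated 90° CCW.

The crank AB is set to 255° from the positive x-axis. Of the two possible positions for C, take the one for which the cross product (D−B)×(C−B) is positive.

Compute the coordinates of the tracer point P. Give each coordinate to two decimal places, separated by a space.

-2.46 -2.82

A=(0,0), D=(6.00,0)
B = A + 4.00·(cos255°, sin255°) = (-1.0353, -3.8637)
|BD| = 8.0264
circle(B,5.00) ∩ circle(D,6.00): a=3.3280, h=3.7316
  candidates: C₊=(0.0855,1.0091) cross=29.951; C₋=(3.6780,-5.5325) cross=-29.951
  mode + wants cross > 0 → take C=(0.0855,1.0091) (cross=29.951)
ex = (C−B)/|BC| = (0.2241,0.9746); ey = (-0.9746,0.2241)
P = B + 0.70·ex + 1.62·ey = (-2.4572,-2.8184)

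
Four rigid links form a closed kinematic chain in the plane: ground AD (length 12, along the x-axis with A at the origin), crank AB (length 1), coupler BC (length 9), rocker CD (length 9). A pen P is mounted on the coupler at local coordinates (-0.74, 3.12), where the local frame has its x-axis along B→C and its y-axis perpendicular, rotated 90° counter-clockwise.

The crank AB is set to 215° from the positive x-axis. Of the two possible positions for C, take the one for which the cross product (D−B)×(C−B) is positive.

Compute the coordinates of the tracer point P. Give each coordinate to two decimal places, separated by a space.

-3.61 1.01

A=(0,0), D=(12.00,0)
B = A + 1.00·(cos215°, sin215°) = (-0.8192, -0.5736)
|BD| = 12.8320
circle(B,9.00) ∩ circle(D,9.00): a=6.4160, h=6.3115
  candidates: C₊=(5.3083,6.0184) cross=80.989; C₋=(5.8725,-6.5920) cross=-80.989
  mode + wants cross > 0 → take C=(5.3083,6.0184) (cross=80.989)
ex = (C−B)/|BC| = (0.6808,0.7324); ey = (-0.7324,0.6808)
P = B + -0.74·ex + 3.12·ey = (-3.6082,1.0086)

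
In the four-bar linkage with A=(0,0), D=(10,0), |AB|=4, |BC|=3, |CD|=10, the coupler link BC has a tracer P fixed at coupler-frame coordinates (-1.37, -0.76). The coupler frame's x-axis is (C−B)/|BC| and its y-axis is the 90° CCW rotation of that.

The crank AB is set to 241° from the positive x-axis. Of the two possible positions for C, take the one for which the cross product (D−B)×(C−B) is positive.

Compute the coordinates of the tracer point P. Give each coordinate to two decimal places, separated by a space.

-2.30 -5.02

A=(0,0), D=(10.00,0)
B = A + 4.00·(cos241°, sin241°) = (-1.9392, -3.4985)
|BD| = 12.4413
circle(B,3.00) ∩ circle(D,10.00): a=2.5634, h=1.5585
  candidates: C₊=(0.0825,-1.2821) cross=19.389; C₋=(0.9590,-4.2732) cross=-19.389
  mode + wants cross > 0 → take C=(0.0825,-1.2821) (cross=19.389)
ex = (C−B)/|BC| = (0.6739,0.7388); ey = (-0.7388,0.6739)
P = B + -1.37·ex + -0.76·ey = (-2.3010,-5.0228)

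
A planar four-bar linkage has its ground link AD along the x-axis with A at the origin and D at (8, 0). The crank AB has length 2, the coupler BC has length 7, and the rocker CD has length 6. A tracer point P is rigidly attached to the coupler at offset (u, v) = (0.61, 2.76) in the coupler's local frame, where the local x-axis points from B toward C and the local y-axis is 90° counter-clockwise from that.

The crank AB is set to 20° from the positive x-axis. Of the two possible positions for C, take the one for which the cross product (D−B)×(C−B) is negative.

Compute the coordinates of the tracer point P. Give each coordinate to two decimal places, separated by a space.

A=(0,0), D=(8.00,0)
B = A + 2.00·(cos20°, sin20°) = (1.8794, 0.6840)
|BD| = 6.1587
circle(B,7.00) ∩ circle(D,6.00): a=4.1348, h=5.6483
  candidates: C₊=(6.6159,5.8382) cross=34.786; C₋=(5.3612,-5.3886) cross=-34.786
  mode - wants cross < 0 → take C=(5.3612,-5.3886) (cross=-34.786)
ex = (C−B)/|BC| = (0.4974,-0.8675); ey = (0.8675,0.4974)
P = B + 0.61·ex + 2.76·ey = (4.5772,1.5277)

4.58 1.53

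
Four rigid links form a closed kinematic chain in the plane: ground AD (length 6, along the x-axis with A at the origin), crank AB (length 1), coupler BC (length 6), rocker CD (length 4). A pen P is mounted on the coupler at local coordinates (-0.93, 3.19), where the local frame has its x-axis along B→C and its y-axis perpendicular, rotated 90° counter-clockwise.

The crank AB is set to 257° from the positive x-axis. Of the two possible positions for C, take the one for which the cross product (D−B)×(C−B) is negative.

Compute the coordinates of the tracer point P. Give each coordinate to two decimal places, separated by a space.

A=(0,0), D=(6.00,0)
B = A + 1.00·(cos257°, sin257°) = (-0.2250, -0.9744)
|BD| = 6.3007
circle(B,6.00) ∩ circle(D,4.00): a=4.7375, h=3.6819
  candidates: C₊=(3.8862,3.3958) cross=23.199; C₋=(5.0249,-3.8793) cross=-23.199
  mode - wants cross < 0 → take C=(5.0249,-3.8793) (cross=-23.199)
ex = (C−B)/|BC| = (0.8750,-0.4842); ey = (0.4842,0.8750)
P = B + -0.93·ex + 3.19·ey = (0.5058,2.2671)

0.51 2.27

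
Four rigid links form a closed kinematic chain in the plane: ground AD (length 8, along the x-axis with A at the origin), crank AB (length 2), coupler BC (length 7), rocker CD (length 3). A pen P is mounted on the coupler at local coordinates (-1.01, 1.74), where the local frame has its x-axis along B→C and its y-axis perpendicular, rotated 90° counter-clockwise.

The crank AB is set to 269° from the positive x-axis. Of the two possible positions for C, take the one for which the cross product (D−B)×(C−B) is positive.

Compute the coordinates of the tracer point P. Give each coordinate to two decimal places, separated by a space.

A=(0,0), D=(8.00,0)
B = A + 2.00·(cos269°, sin269°) = (-0.0349, -1.9997)
|BD| = 8.2800
circle(B,7.00) ∩ circle(D,3.00): a=6.5555, h=2.4548
  candidates: C₊=(5.7337,1.9656) cross=20.326; C₋=(6.9194,-2.7986) cross=-20.326
  mode + wants cross > 0 → take C=(5.7337,1.9656) (cross=20.326)
ex = (C−B)/|BC| = (0.8241,0.5665); ey = (-0.5665,0.8241)
P = B + -1.01·ex + 1.74·ey = (-1.8529,-1.1379)

-1.85 -1.14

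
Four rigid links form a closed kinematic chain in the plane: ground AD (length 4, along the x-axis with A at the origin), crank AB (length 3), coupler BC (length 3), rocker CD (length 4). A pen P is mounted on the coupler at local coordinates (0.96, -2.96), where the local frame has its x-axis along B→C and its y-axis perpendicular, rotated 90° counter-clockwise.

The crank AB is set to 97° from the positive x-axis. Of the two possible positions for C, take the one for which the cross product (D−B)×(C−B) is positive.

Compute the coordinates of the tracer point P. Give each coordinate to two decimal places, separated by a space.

A=(0,0), D=(4.00,0)
B = A + 3.00·(cos97°, sin97°) = (-0.3656, 2.9776)
|BD| = 5.2844
circle(B,3.00) ∩ circle(D,4.00): a=1.9799, h=2.2539
  candidates: C₊=(2.5401,3.7241) cross=11.911; C₋=(0.0000,0.0000) cross=-11.911
  mode + wants cross > 0 → take C=(2.5401,3.7241) (cross=11.911)
ex = (C−B)/|BC| = (0.9686,0.2488); ey = (-0.2488,0.9686)
P = B + 0.96·ex + -2.96·ey = (1.3007,0.3496)

1.30 0.35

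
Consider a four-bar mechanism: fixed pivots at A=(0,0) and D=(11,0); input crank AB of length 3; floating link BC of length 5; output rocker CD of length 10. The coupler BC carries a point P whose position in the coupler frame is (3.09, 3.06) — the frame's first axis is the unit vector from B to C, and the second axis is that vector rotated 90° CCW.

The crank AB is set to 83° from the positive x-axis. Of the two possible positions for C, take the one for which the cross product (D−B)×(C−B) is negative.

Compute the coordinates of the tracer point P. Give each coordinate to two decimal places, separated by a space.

A=(0,0), D=(11.00,0)
B = A + 3.00·(cos83°, sin83°) = (0.3656, 2.9776)
|BD| = 11.0434
circle(B,5.00) ∩ circle(D,10.00): a=2.1260, h=4.5255
  candidates: C₊=(3.6331,6.7623) cross=49.977; C₋=(1.1927,-1.9535) cross=-49.977
  mode - wants cross < 0 → take C=(1.1927,-1.9535) (cross=-49.977)
ex = (C−B)/|BC| = (0.1654,-0.9862); ey = (0.9862,0.1654)
P = B + 3.09·ex + 3.06·ey = (3.8946,0.4364)

3.89 0.44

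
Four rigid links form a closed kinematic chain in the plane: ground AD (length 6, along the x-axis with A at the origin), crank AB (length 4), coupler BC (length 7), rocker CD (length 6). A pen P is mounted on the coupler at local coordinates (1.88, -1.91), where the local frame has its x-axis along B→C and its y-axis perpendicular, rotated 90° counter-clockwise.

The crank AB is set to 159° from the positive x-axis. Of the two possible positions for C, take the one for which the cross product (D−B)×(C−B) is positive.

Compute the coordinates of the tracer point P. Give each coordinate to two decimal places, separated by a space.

-1.17 0.66

A=(0,0), D=(6.00,0)
B = A + 4.00·(cos159°, sin159°) = (-3.7343, 1.4335)
|BD| = 9.8393
circle(B,7.00) ∩ circle(D,6.00): a=5.5803, h=4.2262
  candidates: C₊=(2.4021,4.8016) cross=41.583; C₋=(1.1707,-3.5606) cross=-41.583
  mode + wants cross > 0 → take C=(2.4021,4.8016) (cross=41.583)
ex = (C−B)/|BC| = (0.8766,0.4812); ey = (-0.4812,0.8766)
P = B + 1.88·ex + -1.91·ey = (-1.1672,0.6637)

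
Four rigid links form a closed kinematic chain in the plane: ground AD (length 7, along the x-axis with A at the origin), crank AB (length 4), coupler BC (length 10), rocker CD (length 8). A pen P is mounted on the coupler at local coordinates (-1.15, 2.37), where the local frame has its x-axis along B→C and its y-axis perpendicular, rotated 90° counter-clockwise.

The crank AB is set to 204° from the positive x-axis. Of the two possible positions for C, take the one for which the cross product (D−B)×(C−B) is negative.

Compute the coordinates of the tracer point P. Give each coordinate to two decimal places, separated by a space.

A=(0,0), D=(7.00,0)
B = A + 4.00·(cos204°, sin204°) = (-3.6542, -1.6269)
|BD| = 10.7777
circle(B,10.00) ∩ circle(D,8.00): a=7.0590, h=7.0832
  candidates: C₊=(2.2546,6.4406) cross=76.340; C₋=(4.3931,-7.5633) cross=-76.340
  mode - wants cross < 0 → take C=(4.3931,-7.5633) (cross=-76.340)
ex = (C−B)/|BC| = (0.8047,-0.5936); ey = (0.5936,0.8047)
P = B + -1.15·ex + 2.37·ey = (-3.1727,0.9630)

-3.17 0.96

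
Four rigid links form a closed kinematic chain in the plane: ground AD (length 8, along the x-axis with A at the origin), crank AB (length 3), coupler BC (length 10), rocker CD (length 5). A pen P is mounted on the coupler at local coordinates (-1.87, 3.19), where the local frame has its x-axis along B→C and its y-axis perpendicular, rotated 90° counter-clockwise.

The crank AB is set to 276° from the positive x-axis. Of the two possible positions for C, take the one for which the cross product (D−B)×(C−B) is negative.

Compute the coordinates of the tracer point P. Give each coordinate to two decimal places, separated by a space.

A=(0,0), D=(8.00,0)
B = A + 3.00·(cos276°, sin276°) = (0.3136, -2.9836)
|BD| = 8.2452
circle(B,10.00) ∩ circle(D,5.00): a=8.6707, h=4.9819
  candidates: C₊=(6.5940,4.7982) cross=41.076; C₋=(10.1994,-4.4903) cross=-41.076
  mode - wants cross < 0 → take C=(10.1994,-4.4903) (cross=-41.076)
ex = (C−B)/|BC| = (0.9886,-0.1507); ey = (0.1507,0.9886)
P = B + -1.87·ex + 3.19·ey = (-1.0544,0.4518)

-1.05 0.45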